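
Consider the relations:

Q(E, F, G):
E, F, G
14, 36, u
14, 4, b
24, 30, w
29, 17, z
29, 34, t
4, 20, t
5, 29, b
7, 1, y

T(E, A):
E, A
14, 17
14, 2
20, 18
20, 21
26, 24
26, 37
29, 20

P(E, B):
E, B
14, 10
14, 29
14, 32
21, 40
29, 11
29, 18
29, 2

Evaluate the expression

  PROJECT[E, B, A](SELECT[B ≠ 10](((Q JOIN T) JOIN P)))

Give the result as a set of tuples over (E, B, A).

{(14, 29, 17), (14, 29, 2), (14, 32, 17), (14, 32, 2), (29, 11, 20), (29, 18, 20), (29, 2, 20)}

Joining Q and T on E yields {(14, 36, u, 17), (14, 36, u, 2), (14, 4, b, 17), (14, 4, b, 2), (29, 17, z, 20), (29, 34, t, 20)}.
Joining (Q JOIN T) and P on E yields {(14, 36, u, 17, 10), (14, 36, u, 17, 29), (14, 36, u, 17, 32), (14, 36, u, 2, 10), (14, 36, u, 2, 29), (14, 36, u, 2, 32), (14, 4, b, 17, 10), (14, 4, b, 17, 29), (14, 4, b, 17, 32), (14, 4, b, 2, 10), (14, 4, b, 2, 29), (14, 4, b, 2, 32), (29, 17, z, 20, 11), (29, 17, z, 20, 18), (29, 17, z, 20, 2), (29, 34, t, 20, 11), (29, 34, t, 20, 18), (29, 34, t, 20, 2)}.
σ[B ≠ 10]: keep tuples satisfying B ≠ 10 → {(14, 36, u, 17, 29), (14, 36, u, 17, 32), (14, 36, u, 2, 29), (14, 36, u, 2, 32), (14, 4, b, 17, 29), (14, 4, b, 17, 32), (14, 4, b, 2, 29), (14, 4, b, 2, 32), (29, 17, z, 20, 11), (29, 17, z, 20, 18), (29, 17, z, 20, 2), (29, 34, t, 20, 11), (29, 34, t, 20, 18), (29, 34, t, 20, 2)}
Keep only column(s) E, B, A (7 duplicate(s) eliminated): {(14, 29, 17), (14, 29, 2), (14, 32, 17), (14, 32, 2), (29, 11, 20), (29, 18, 20), (29, 2, 20)}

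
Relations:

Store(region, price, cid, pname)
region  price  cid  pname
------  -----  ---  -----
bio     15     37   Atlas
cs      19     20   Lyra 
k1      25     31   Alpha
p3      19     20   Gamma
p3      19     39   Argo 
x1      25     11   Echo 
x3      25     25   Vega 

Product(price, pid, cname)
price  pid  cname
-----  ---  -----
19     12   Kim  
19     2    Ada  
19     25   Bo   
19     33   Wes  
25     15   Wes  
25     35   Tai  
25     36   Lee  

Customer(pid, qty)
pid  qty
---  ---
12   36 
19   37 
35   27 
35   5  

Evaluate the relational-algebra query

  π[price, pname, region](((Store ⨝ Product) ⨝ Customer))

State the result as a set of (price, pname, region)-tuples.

{(19, Argo, p3), (19, Gamma, p3), (19, Lyra, cs), (25, Alpha, k1), (25, Echo, x1), (25, Vega, x3)}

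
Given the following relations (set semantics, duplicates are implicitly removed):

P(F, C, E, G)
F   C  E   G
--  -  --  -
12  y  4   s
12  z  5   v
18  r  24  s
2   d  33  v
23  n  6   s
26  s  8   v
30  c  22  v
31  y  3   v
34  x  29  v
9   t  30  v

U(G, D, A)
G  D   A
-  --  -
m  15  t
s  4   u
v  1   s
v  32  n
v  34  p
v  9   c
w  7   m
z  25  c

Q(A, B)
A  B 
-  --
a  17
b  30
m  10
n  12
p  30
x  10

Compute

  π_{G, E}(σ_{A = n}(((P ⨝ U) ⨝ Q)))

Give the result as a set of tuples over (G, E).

{(v, 22), (v, 29), (v, 3), (v, 30), (v, 33), (v, 5), (v, 8)}

Natural join on G: {(12, y, 4, s, 4, u), (12, z, 5, v, 1, s), (12, z, 5, v, 32, n), (12, z, 5, v, 34, p), (12, z, 5, v, 9, c), (18, r, 24, s, 4, u), (2, d, 33, v, 1, s), (2, d, 33, v, 32, n), (2, d, 33, v, 34, p), (2, d, 33, v, 9, c), (23, n, 6, s, 4, u), (26, s, 8, v, 1, s), (26, s, 8, v, 32, n), (26, s, 8, v, 34, p), (26, s, 8, v, 9, c), (30, c, 22, v, 1, s), (30, c, 22, v, 32, n), (30, c, 22, v, 34, p), (30, c, 22, v, 9, c), (31, y, 3, v, 1, s), (31, y, 3, v, 32, n), (31, y, 3, v, 34, p), (31, y, 3, v, 9, c), (34, x, 29, v, 1, s), (34, x, 29, v, 32, n), (34, x, 29, v, 34, p), (34, x, 29, v, 9, c), (9, t, 30, v, 1, s), (9, t, 30, v, 32, n), (9, t, 30, v, 34, p), (9, t, 30, v, 9, c)}
Natural join on A: {(12, z, 5, v, 32, n, 12), (12, z, 5, v, 34, p, 30), (2, d, 33, v, 32, n, 12), (2, d, 33, v, 34, p, 30), (26, s, 8, v, 32, n, 12), (26, s, 8, v, 34, p, 30), (30, c, 22, v, 32, n, 12), (30, c, 22, v, 34, p, 30), (31, y, 3, v, 32, n, 12), (31, y, 3, v, 34, p, 30), (34, x, 29, v, 32, n, 12), (34, x, 29, v, 34, p, 30), (9, t, 30, v, 32, n, 12), (9, t, 30, v, 34, p, 30)}
Selection A = n: {(12, z, 5, v, 32, n, 12), (2, d, 33, v, 32, n, 12), (26, s, 8, v, 32, n, 12), (30, c, 22, v, 32, n, 12), (31, y, 3, v, 32, n, 12), (34, x, 29, v, 32, n, 12), (9, t, 30, v, 32, n, 12)}
π[G, E]: project onto (G, E) → {(v, 22), (v, 29), (v, 3), (v, 30), (v, 33), (v, 5), (v, 8)}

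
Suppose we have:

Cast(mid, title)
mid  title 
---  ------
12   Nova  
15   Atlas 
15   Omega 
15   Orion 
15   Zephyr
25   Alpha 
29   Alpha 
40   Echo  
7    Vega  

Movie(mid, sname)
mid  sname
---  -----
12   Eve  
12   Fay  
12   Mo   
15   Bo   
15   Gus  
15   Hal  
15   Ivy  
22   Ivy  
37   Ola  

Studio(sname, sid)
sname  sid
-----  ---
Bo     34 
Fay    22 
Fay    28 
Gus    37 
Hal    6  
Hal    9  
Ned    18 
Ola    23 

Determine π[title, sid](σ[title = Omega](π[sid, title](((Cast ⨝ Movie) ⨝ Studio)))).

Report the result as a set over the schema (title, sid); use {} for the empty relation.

Joining Cast and Movie on mid yields {(12, Nova, Eve), (12, Nova, Fay), (12, Nova, Mo), (15, Atlas, Bo), (15, Atlas, Gus), (15, Atlas, Hal), (15, Atlas, Ivy), (15, Omega, Bo), (15, Omega, Gus), (15, Omega, Hal), (15, Omega, Ivy), (15, Orion, Bo), (15, Orion, Gus), (15, Orion, Hal), (15, Orion, Ivy), (15, Zephyr, Bo), (15, Zephyr, Gus), (15, Zephyr, Hal), (15, Zephyr, Ivy)}.
Joining (Cast ⨝ Movie) and Studio on sname yields {(12, Nova, Fay, 22), (12, Nova, Fay, 28), (15, Atlas, Bo, 34), (15, Atlas, Gus, 37), (15, Atlas, Hal, 6), (15, Atlas, Hal, 9), (15, Omega, Bo, 34), (15, Omega, Gus, 37), (15, Omega, Hal, 6), (15, Omega, Hal, 9), (15, Orion, Bo, 34), (15, Orion, Gus, 37), (15, Orion, Hal, 6), (15, Orion, Hal, 9), (15, Zephyr, Bo, 34), (15, Zephyr, Gus, 37), (15, Zephyr, Hal, 6), (15, Zephyr, Hal, 9)}.
π_{sid, title} gives {(22, Nova), (28, Nova), (34, Atlas), (34, Omega), (34, Orion), (34, Zephyr), (37, Atlas), (37, Omega), (37, Orion), (37, Zephyr), (6, Atlas), (6, Omega), (6, Orion), (6, Zephyr), (9, Atlas), (9, Omega), (9, Orion), (9, Zephyr)}.
Apply σ_{title = Omega}; surviving tuples: {(34, Omega), (37, Omega), (6, Omega), (9, Omega)}
π_{title, sid} gives {(Omega, 34), (Omega, 37), (Omega, 6), (Omega, 9)}.

{(Omega, 34), (Omega, 37), (Omega, 6), (Omega, 9)}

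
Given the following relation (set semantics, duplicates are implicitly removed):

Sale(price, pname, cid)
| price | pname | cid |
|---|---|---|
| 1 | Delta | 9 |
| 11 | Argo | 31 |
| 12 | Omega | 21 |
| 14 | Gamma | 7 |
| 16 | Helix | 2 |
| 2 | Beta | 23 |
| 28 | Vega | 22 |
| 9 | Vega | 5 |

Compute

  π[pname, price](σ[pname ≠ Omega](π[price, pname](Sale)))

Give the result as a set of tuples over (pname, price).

π[price, pname]: project onto (price, pname) → {(1, Delta), (11, Argo), (12, Omega), (14, Gamma), (16, Helix), (2, Beta), (28, Vega), (9, Vega)}
Selection pname ≠ Omega: {(1, Delta), (11, Argo), (14, Gamma), (16, Helix), (2, Beta), (28, Vega), (9, Vega)}
π[pname, price]: project onto (pname, price) → {(Argo, 11), (Beta, 2), (Delta, 1), (Gamma, 14), (Helix, 16), (Vega, 28), (Vega, 9)}

{(Argo, 11), (Beta, 2), (Delta, 1), (Gamma, 14), (Helix, 16), (Vega, 28), (Vega, 9)}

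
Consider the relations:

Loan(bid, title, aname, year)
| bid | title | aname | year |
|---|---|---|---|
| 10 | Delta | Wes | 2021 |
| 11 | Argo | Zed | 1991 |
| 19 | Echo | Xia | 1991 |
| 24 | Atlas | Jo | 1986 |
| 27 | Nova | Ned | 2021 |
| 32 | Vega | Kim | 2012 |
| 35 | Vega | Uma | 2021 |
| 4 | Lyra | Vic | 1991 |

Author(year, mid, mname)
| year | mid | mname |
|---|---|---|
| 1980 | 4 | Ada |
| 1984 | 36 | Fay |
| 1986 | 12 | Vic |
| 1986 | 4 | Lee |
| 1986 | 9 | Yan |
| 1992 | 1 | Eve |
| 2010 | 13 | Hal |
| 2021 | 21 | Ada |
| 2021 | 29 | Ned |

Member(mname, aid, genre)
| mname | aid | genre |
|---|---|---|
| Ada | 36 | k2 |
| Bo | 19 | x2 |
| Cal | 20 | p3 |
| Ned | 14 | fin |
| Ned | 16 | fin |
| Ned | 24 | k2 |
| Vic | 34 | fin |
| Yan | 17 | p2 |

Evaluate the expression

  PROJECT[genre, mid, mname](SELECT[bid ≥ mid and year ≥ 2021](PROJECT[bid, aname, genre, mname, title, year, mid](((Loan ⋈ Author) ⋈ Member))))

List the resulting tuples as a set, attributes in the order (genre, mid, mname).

Loan ⋈ Author (natural join on year): {(10, Delta, Wes, 2021, 21, Ada), (10, Delta, Wes, 2021, 29, Ned), (24, Atlas, Jo, 1986, 12, Vic), (24, Atlas, Jo, 1986, 4, Lee), (24, Atlas, Jo, 1986, 9, Yan), (27, Nova, Ned, 2021, 21, Ada), (27, Nova, Ned, 2021, 29, Ned), (35, Vega, Uma, 2021, 21, Ada), (35, Vega, Uma, 2021, 29, Ned)}
(Loan ⋈ Author) ⋈ Member (natural join on mname): {(10, Delta, Wes, 2021, 21, Ada, 36, k2), (10, Delta, Wes, 2021, 29, Ned, 14, fin), (10, Delta, Wes, 2021, 29, Ned, 16, fin), (10, Delta, Wes, 2021, 29, Ned, 24, k2), (24, Atlas, Jo, 1986, 12, Vic, 34, fin), (24, Atlas, Jo, 1986, 9, Yan, 17, p2), (27, Nova, Ned, 2021, 21, Ada, 36, k2), (27, Nova, Ned, 2021, 29, Ned, 14, fin), (27, Nova, Ned, 2021, 29, Ned, 16, fin), (27, Nova, Ned, 2021, 29, Ned, 24, k2), (35, Vega, Uma, 2021, 21, Ada, 36, k2), (35, Vega, Uma, 2021, 29, Ned, 14, fin), (35, Vega, Uma, 2021, 29, Ned, 16, fin), (35, Vega, Uma, 2021, 29, Ned, 24, k2)}
Projecting to bid, aname, genre, mname, title, year, mid (3 duplicate(s) eliminated): {(10, Wes, fin, Ned, Delta, 2021, 29), (10, Wes, k2, Ada, Delta, 2021, 21), (10, Wes, k2, Ned, Delta, 2021, 29), (24, Jo, fin, Vic, Atlas, 1986, 12), (24, Jo, p2, Yan, Atlas, 1986, 9), (27, Ned, fin, Ned, Nova, 2021, 29), (27, Ned, k2, Ada, Nova, 2021, 21), (27, Ned, k2, Ned, Nova, 2021, 29), (35, Uma, fin, Ned, Vega, 2021, 29), (35, Uma, k2, Ada, Vega, 2021, 21), (35, Uma, k2, Ned, Vega, 2021, 29)}
σ[bid ≥ mid and year ≥ 2021]: keep tuples satisfying bid ≥ mid and year ≥ 2021 → {(27, Ned, k2, Ada, Nova, 2021, 21), (35, Uma, fin, Ned, Vega, 2021, 29), (35, Uma, k2, Ada, Vega, 2021, 21), (35, Uma, k2, Ned, Vega, 2021, 29)}
Projecting to genre, mid, mname (1 duplicate(s) eliminated): {(fin, 29, Ned), (k2, 21, Ada), (k2, 29, Ned)}

{(fin, 29, Ned), (k2, 21, Ada), (k2, 29, Ned)}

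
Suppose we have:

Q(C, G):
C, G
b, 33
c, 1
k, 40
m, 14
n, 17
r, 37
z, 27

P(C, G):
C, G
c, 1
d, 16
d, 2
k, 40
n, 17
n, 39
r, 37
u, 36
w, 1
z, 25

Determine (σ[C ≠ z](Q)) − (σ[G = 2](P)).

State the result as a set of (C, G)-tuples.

Selection C ≠ z: {(b, 33), (c, 1), (k, 40), (m, 14), (n, 17), (r, 37)}
Selection G = 2: {(d, 2)}
Taking the difference: {(b, 33), (c, 1), (k, 40), (m, 14), (n, 17), (r, 37)}

{(b, 33), (c, 1), (k, 40), (m, 14), (n, 17), (r, 37)}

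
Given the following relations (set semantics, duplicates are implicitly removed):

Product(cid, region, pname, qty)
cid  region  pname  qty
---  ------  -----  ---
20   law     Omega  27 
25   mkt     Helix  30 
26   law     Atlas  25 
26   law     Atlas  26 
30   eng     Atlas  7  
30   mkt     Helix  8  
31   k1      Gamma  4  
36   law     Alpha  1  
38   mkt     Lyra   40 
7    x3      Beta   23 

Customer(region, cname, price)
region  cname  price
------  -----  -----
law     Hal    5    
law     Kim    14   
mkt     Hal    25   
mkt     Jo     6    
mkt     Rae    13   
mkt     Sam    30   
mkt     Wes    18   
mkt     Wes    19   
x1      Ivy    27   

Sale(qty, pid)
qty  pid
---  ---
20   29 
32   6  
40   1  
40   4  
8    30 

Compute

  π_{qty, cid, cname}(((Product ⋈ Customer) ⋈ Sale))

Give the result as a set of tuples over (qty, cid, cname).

{(40, 38, Hal), (40, 38, Jo), (40, 38, Rae), (40, 38, Sam), (40, 38, Wes), (8, 30, Hal), (8, 30, Jo), (8, 30, Rae), (8, 30, Sam), (8, 30, Wes)}

Natural join on region: {(20, law, Omega, 27, Hal, 5), (20, law, Omega, 27, Kim, 14), (25, mkt, Helix, 30, Hal, 25), (25, mkt, Helix, 30, Jo, 6), (25, mkt, Helix, 30, Rae, 13), (25, mkt, Helix, 30, Sam, 30), (25, mkt, Helix, 30, Wes, 18), (25, mkt, Helix, 30, Wes, 19), (26, law, Atlas, 25, Hal, 5), (26, law, Atlas, 25, Kim, 14), (26, law, Atlas, 26, Hal, 5), (26, law, Atlas, 26, Kim, 14), (30, mkt, Helix, 8, Hal, 25), (30, mkt, Helix, 8, Jo, 6), (30, mkt, Helix, 8, Rae, 13), (30, mkt, Helix, 8, Sam, 30), (30, mkt, Helix, 8, Wes, 18), (30, mkt, Helix, 8, Wes, 19), (36, law, Alpha, 1, Hal, 5), (36, law, Alpha, 1, Kim, 14), (38, mkt, Lyra, 40, Hal, 25), (38, mkt, Lyra, 40, Jo, 6), (38, mkt, Lyra, 40, Rae, 13), (38, mkt, Lyra, 40, Sam, 30), (38, mkt, Lyra, 40, Wes, 18), (38, mkt, Lyra, 40, Wes, 19)}
Natural join on qty: {(30, mkt, Helix, 8, Hal, 25, 30), (30, mkt, Helix, 8, Jo, 6, 30), (30, mkt, Helix, 8, Rae, 13, 30), (30, mkt, Helix, 8, Sam, 30, 30), (30, mkt, Helix, 8, Wes, 18, 30), (30, mkt, Helix, 8, Wes, 19, 30), (38, mkt, Lyra, 40, Hal, 25, 1), (38, mkt, Lyra, 40, Hal, 25, 4), (38, mkt, Lyra, 40, Jo, 6, 1), (38, mkt, Lyra, 40, Jo, 6, 4), (38, mkt, Lyra, 40, Rae, 13, 1), (38, mkt, Lyra, 40, Rae, 13, 4), (38, mkt, Lyra, 40, Sam, 30, 1), (38, mkt, Lyra, 40, Sam, 30, 4), (38, mkt, Lyra, 40, Wes, 18, 1), (38, mkt, Lyra, 40, Wes, 18, 4), (38, mkt, Lyra, 40, Wes, 19, 1), (38, mkt, Lyra, 40, Wes, 19, 4)}
Keep only column(s) qty, cid, cname (8 duplicate(s) eliminated): {(40, 38, Hal), (40, 38, Jo), (40, 38, Rae), (40, 38, Sam), (40, 38, Wes), (8, 30, Hal), (8, 30, Jo), (8, 30, Rae), (8, 30, Sam), (8, 30, Wes)}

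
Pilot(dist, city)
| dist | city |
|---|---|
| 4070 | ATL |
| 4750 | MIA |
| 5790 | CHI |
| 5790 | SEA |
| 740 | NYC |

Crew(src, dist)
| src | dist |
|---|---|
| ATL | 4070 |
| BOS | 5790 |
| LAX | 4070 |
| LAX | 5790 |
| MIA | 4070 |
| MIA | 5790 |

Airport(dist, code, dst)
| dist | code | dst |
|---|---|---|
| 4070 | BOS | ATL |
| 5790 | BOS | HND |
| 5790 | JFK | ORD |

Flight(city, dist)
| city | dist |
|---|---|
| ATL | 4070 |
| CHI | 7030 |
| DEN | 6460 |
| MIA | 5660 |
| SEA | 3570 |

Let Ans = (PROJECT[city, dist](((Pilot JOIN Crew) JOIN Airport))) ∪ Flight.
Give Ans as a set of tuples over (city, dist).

{(ATL, 4070), (CHI, 5790), (CHI, 7030), (DEN, 6460), (MIA, 5660), (SEA, 3570), (SEA, 5790)}

Pilot ⋈ Crew (natural join on dist): {(4070, ATL, ATL), (4070, ATL, LAX), (4070, ATL, MIA), (5790, CHI, BOS), (5790, CHI, LAX), (5790, CHI, MIA), (5790, SEA, BOS), (5790, SEA, LAX), (5790, SEA, MIA)}
(Pilot JOIN Crew) ⋈ Airport (natural join on dist): {(4070, ATL, ATL, BOS, ATL), (4070, ATL, LAX, BOS, ATL), (4070, ATL, MIA, BOS, ATL), (5790, CHI, BOS, BOS, HND), (5790, CHI, BOS, JFK, ORD), (5790, CHI, LAX, BOS, HND), (5790, CHI, LAX, JFK, ORD), (5790, CHI, MIA, BOS, HND), (5790, CHI, MIA, JFK, ORD), (5790, SEA, BOS, BOS, HND), (5790, SEA, BOS, JFK, ORD), (5790, SEA, LAX, BOS, HND), (5790, SEA, LAX, JFK, ORD), (5790, SEA, MIA, BOS, HND), (5790, SEA, MIA, JFK, ORD)}
Projecting to city, dist (12 duplicate(s) eliminated): {(ATL, 4070), (CHI, 5790), (SEA, 5790)}
Taking the union: {(ATL, 4070), (CHI, 5790), (CHI, 7030), (DEN, 6460), (MIA, 5660), (SEA, 3570), (SEA, 5790)}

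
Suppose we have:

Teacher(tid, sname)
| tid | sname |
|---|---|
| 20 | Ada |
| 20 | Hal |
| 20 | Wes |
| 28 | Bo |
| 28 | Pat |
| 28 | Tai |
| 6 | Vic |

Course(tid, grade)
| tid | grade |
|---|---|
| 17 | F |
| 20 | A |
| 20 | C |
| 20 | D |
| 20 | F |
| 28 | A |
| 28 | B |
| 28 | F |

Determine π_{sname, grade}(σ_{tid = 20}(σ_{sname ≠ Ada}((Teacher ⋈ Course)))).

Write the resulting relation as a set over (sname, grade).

{(Hal, A), (Hal, C), (Hal, D), (Hal, F), (Wes, A), (Wes, C), (Wes, D), (Wes, F)}

Joining Teacher and Course on tid yields {(20, Ada, A), (20, Ada, C), (20, Ada, D), (20, Ada, F), (20, Hal, A), (20, Hal, C), (20, Hal, D), (20, Hal, F), (20, Wes, A), (20, Wes, C), (20, Wes, D), (20, Wes, F), (28, Bo, A), (28, Bo, B), (28, Bo, F), (28, Pat, A), (28, Pat, B), (28, Pat, F), (28, Tai, A), (28, Tai, B), (28, Tai, F)}.
Apply σ_{sname ≠ Ada}; surviving tuples: {(20, Hal, A), (20, Hal, C), (20, Hal, D), (20, Hal, F), (20, Wes, A), (20, Wes, C), (20, Wes, D), (20, Wes, F), (28, Bo, A), (28, Bo, B), (28, Bo, F), (28, Pat, A), (28, Pat, B), (28, Pat, F), (28, Tai, A), (28, Tai, B), (28, Tai, F)}
Apply σ_{tid = 20}; surviving tuples: {(20, Hal, A), (20, Hal, C), (20, Hal, D), (20, Hal, F), (20, Wes, A), (20, Wes, C), (20, Wes, D), (20, Wes, F)}
Projecting to sname, grade: {(Hal, A), (Hal, C), (Hal, D), (Hal, F), (Wes, A), (Wes, C), (Wes, D), (Wes, F)}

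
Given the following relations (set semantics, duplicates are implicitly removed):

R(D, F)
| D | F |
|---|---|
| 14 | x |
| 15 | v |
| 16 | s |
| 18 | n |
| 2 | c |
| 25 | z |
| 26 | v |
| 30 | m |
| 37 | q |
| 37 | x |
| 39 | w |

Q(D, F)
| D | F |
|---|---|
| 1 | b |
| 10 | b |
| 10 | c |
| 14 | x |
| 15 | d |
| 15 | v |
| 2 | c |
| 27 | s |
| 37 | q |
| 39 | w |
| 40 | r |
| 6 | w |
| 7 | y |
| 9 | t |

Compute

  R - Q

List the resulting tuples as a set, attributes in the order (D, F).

{(16, s), (18, n), (25, z), (26, v), (30, m), (37, x)}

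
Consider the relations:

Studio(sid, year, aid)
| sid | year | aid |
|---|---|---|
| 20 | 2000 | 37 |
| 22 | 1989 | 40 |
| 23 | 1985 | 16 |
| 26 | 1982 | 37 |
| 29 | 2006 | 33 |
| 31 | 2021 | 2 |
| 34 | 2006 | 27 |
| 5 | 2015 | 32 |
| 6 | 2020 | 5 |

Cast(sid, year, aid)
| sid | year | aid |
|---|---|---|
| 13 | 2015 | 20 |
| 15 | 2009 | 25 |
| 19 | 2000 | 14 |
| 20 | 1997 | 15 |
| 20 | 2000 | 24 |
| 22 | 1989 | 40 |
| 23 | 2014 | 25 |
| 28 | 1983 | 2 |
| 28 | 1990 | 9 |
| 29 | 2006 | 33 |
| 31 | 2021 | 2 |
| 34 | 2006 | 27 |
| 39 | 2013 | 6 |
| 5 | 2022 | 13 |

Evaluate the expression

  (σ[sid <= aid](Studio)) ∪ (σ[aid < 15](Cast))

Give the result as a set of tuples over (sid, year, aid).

{(19, 2000, 14), (20, 2000, 37), (22, 1989, 40), (26, 1982, 37), (28, 1983, 2), (28, 1990, 9), (29, 2006, 33), (31, 2021, 2), (39, 2013, 6), (5, 2015, 32), (5, 2022, 13)}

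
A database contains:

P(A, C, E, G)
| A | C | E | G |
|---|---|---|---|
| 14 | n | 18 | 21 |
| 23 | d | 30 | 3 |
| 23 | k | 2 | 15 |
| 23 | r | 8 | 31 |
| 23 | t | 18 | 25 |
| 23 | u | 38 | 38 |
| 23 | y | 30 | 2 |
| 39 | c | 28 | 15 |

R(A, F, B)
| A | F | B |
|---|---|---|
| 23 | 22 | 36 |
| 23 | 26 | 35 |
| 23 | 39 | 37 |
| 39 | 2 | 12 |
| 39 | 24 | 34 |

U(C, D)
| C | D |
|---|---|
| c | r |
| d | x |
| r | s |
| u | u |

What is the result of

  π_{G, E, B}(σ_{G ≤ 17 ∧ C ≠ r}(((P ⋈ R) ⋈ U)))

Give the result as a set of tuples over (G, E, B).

{(15, 28, 12), (15, 28, 34), (3, 30, 35), (3, 30, 36), (3, 30, 37)}

Natural join on A: {(23, d, 30, 3, 22, 36), (23, d, 30, 3, 26, 35), (23, d, 30, 3, 39, 37), (23, k, 2, 15, 22, 36), (23, k, 2, 15, 26, 35), (23, k, 2, 15, 39, 37), (23, r, 8, 31, 22, 36), (23, r, 8, 31, 26, 35), (23, r, 8, 31, 39, 37), (23, t, 18, 25, 22, 36), (23, t, 18, 25, 26, 35), (23, t, 18, 25, 39, 37), (23, u, 38, 38, 22, 36), (23, u, 38, 38, 26, 35), (23, u, 38, 38, 39, 37), (23, y, 30, 2, 22, 36), (23, y, 30, 2, 26, 35), (23, y, 30, 2, 39, 37), (39, c, 28, 15, 2, 12), (39, c, 28, 15, 24, 34)}
Natural join on C: {(23, d, 30, 3, 22, 36, x), (23, d, 30, 3, 26, 35, x), (23, d, 30, 3, 39, 37, x), (23, r, 8, 31, 22, 36, s), (23, r, 8, 31, 26, 35, s), (23, r, 8, 31, 39, 37, s), (23, u, 38, 38, 22, 36, u), (23, u, 38, 38, 26, 35, u), (23, u, 38, 38, 39, 37, u), (39, c, 28, 15, 2, 12, r), (39, c, 28, 15, 24, 34, r)}
Apply σ_{G ≤ 17 ∧ C ≠ r}; surviving tuples: {(23, d, 30, 3, 22, 36, x), (23, d, 30, 3, 26, 35, x), (23, d, 30, 3, 39, 37, x), (39, c, 28, 15, 2, 12, r), (39, c, 28, 15, 24, 34, r)}
Projecting to G, E, B: {(15, 28, 12), (15, 28, 34), (3, 30, 35), (3, 30, 36), (3, 30, 37)}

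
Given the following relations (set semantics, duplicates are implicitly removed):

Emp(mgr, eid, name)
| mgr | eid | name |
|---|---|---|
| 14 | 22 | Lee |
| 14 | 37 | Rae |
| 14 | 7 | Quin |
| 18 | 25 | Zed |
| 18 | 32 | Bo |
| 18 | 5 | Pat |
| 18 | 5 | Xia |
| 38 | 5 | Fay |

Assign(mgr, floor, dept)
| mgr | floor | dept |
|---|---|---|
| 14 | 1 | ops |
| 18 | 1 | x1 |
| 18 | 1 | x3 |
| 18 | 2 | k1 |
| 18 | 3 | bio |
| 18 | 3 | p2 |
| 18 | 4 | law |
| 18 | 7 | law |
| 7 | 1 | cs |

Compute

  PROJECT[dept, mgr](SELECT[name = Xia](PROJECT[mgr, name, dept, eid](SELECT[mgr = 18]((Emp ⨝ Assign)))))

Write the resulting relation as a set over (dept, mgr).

Natural join on mgr: {(14, 22, Lee, 1, ops), (14, 37, Rae, 1, ops), (14, 7, Quin, 1, ops), (18, 25, Zed, 1, x1), (18, 25, Zed, 1, x3), (18, 25, Zed, 2, k1), (18, 25, Zed, 3, bio), (18, 25, Zed, 3, p2), (18, 25, Zed, 4, law), (18, 25, Zed, 7, law), (18, 32, Bo, 1, x1), (18, 32, Bo, 1, x3), (18, 32, Bo, 2, k1), (18, 32, Bo, 3, bio), (18, 32, Bo, 3, p2), (18, 32, Bo, 4, law), (18, 32, Bo, 7, law), (18, 5, Pat, 1, x1), (18, 5, Pat, 1, x3), (18, 5, Pat, 2, k1), (18, 5, Pat, 3, bio), (18, 5, Pat, 3, p2), (18, 5, Pat, 4, law), (18, 5, Pat, 7, law), (18, 5, Xia, 1, x1), (18, 5, Xia, 1, x3), (18, 5, Xia, 2, k1), (18, 5, Xia, 3, bio), (18, 5, Xia, 3, p2), (18, 5, Xia, 4, law), (18, 5, Xia, 7, law)}
Selection mgr = 18: {(18, 25, Zed, 1, x1), (18, 25, Zed, 1, x3), (18, 25, Zed, 2, k1), (18, 25, Zed, 3, bio), (18, 25, Zed, 3, p2), (18, 25, Zed, 4, law), (18, 25, Zed, 7, law), (18, 32, Bo, 1, x1), (18, 32, Bo, 1, x3), (18, 32, Bo, 2, k1), (18, 32, Bo, 3, bio), (18, 32, Bo, 3, p2), (18, 32, Bo, 4, law), (18, 32, Bo, 7, law), (18, 5, Pat, 1, x1), (18, 5, Pat, 1, x3), (18, 5, Pat, 2, k1), (18, 5, Pat, 3, bio), (18, 5, Pat, 3, p2), (18, 5, Pat, 4, law), (18, 5, Pat, 7, law), (18, 5, Xia, 1, x1), (18, 5, Xia, 1, x3), (18, 5, Xia, 2, k1), (18, 5, Xia, 3, bio), (18, 5, Xia, 3, p2), (18, 5, Xia, 4, law), (18, 5, Xia, 7, law)}
Projecting to mgr, name, dept, eid (4 duplicate(s) eliminated): {(18, Bo, bio, 32), (18, Bo, k1, 32), (18, Bo, law, 32), (18, Bo, p2, 32), (18, Bo, x1, 32), (18, Bo, x3, 32), (18, Pat, bio, 5), (18, Pat, k1, 5), (18, Pat, law, 5), (18, Pat, p2, 5), (18, Pat, x1, 5), (18, Pat, x3, 5), (18, Xia, bio, 5), (18, Xia, k1, 5), (18, Xia, law, 5), (18, Xia, p2, 5), (18, Xia, x1, 5), (18, Xia, x3, 5), (18, Zed, bio, 25), (18, Zed, k1, 25), (18, Zed, law, 25), (18, Zed, p2, 25), (18, Zed, x1, 25), (18, Zed, x3, 25)}
Selection name = Xia: {(18, Xia, bio, 5), (18, Xia, k1, 5), (18, Xia, law, 5), (18, Xia, p2, 5), (18, Xia, x1, 5), (18, Xia, x3, 5)}
Projecting to dept, mgr: {(bio, 18), (k1, 18), (law, 18), (p2, 18), (x1, 18), (x3, 18)}

{(bio, 18), (k1, 18), (law, 18), (p2, 18), (x1, 18), (x3, 18)}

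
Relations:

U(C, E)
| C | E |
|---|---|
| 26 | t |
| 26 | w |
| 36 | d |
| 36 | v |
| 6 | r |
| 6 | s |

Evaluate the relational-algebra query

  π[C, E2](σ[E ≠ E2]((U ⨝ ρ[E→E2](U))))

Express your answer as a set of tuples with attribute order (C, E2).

ρ[E→E2]: schema becomes (C, E2); tuples unchanged.
U ⋈ ρ[E→E2](U) (natural join on C): {(26, t, t), (26, t, w), (26, w, t), (26, w, w), (36, d, d), (36, d, v), (36, v, d), (36, v, v), (6, r, r), (6, r, s), (6, s, r), (6, s, s)}
Selection E ≠ E2: {(26, t, w), (26, w, t), (36, d, v), (36, v, d), (6, r, s), (6, s, r)}
Projecting to C, E2: {(26, t), (26, w), (36, d), (36, v), (6, r), (6, s)}

{(26, t), (26, w), (36, d), (36, v), (6, r), (6, s)}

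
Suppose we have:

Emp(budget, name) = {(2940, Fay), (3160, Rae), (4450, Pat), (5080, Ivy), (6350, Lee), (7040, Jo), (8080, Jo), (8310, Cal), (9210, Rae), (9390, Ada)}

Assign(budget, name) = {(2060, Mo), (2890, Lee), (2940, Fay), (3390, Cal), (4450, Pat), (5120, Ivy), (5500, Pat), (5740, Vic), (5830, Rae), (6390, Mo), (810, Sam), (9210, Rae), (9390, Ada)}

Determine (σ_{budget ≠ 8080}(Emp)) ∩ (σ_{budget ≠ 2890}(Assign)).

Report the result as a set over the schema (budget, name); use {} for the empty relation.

σ[budget ≠ 8080]: keep tuples satisfying budget ≠ 8080 → {(2940, Fay), (3160, Rae), (4450, Pat), (5080, Ivy), (6350, Lee), (7040, Jo), (8310, Cal), (9210, Rae), (9390, Ada)}
σ[budget ≠ 2890]: keep tuples satisfying budget ≠ 2890 → {(2060, Mo), (2940, Fay), (3390, Cal), (4450, Pat), (5120, Ivy), (5500, Pat), (5740, Vic), (5830, Rae), (6390, Mo), (810, Sam), (9210, Rae), (9390, Ada)}
Taking the intersection: {(2940, Fay), (4450, Pat), (9210, Rae), (9390, Ada)}

{(2940, Fay), (4450, Pat), (9210, Rae), (9390, Ada)}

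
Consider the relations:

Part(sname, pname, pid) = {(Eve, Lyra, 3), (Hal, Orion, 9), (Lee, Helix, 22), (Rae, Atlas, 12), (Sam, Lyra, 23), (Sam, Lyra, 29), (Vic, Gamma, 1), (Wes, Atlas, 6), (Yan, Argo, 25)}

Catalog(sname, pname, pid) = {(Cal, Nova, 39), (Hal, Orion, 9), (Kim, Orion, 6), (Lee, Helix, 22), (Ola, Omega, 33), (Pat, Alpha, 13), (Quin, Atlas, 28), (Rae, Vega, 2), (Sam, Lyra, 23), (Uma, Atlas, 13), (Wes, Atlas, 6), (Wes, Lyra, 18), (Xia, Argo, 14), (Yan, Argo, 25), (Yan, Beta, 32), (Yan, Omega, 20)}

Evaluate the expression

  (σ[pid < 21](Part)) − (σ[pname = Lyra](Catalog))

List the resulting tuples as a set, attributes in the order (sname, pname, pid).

Selection pid < 21: {(Eve, Lyra, 3), (Hal, Orion, 9), (Rae, Atlas, 12), (Vic, Gamma, 1), (Wes, Atlas, 6)}
Selection pname = Lyra: {(Sam, Lyra, 23), (Wes, Lyra, 18)}
Taking the difference: {(Eve, Lyra, 3), (Hal, Orion, 9), (Rae, Atlas, 12), (Vic, Gamma, 1), (Wes, Atlas, 6)}

{(Eve, Lyra, 3), (Hal, Orion, 9), (Rae, Atlas, 12), (Vic, Gamma, 1), (Wes, Atlas, 6)}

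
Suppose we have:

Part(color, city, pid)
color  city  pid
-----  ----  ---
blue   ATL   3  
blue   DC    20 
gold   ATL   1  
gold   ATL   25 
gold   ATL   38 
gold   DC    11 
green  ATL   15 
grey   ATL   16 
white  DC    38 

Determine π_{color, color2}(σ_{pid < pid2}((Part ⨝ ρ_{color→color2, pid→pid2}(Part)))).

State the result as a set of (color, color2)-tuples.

{(blue, gold), (blue, green), (blue, grey), (blue, white), (gold, blue), (gold, gold), (gold, green), (gold, grey), (gold, white), (green, gold), (green, grey), (grey, gold)}

ρ[color→color2, pid→pid2]: schema becomes (color2, city, pid2); tuples unchanged.
Joining Part and ρ_{color→color2, pid→pid2}(Part) on city yields {(blue, ATL, 3, blue, 3), (blue, ATL, 3, gold, 1), (blue, ATL, 3, gold, 25), (blue, ATL, 3, gold, 38), (blue, ATL, 3, green, 15), (blue, ATL, 3, grey, 16), (blue, DC, 20, blue, 20), (blue, DC, 20, gold, 11), (blue, DC, 20, white, 38), (gold, ATL, 1, blue, 3), (gold, ATL, 1, gold, 1), (gold, ATL, 1, gold, 25), (gold, ATL, 1, gold, 38), (gold, ATL, 1, green, 15), (gold, ATL, 1, grey, 16), (gold, ATL, 25, blue, 3), (gold, ATL, 25, gold, 1), (gold, ATL, 25, gold, 25), (gold, ATL, 25, gold, 38), (gold, ATL, 25, green, 15), (gold, ATL, 25, grey, 16), (gold, ATL, 38, blue, 3), (gold, ATL, 38, gold, 1), (gold, ATL, 38, gold, 25), (gold, ATL, 38, gold, 38), (gold, ATL, 38, green, 15), (gold, ATL, 38, grey, 16), (gold, DC, 11, blue, 20), (gold, DC, 11, gold, 11), (gold, DC, 11, white, 38), (green, ATL, 15, blue, 3), (green, ATL, 15, gold, 1), (green, ATL, 15, gold, 25), (green, ATL, 15, gold, 38), (green, ATL, 15, green, 15), (green, ATL, 15, grey, 16), (grey, ATL, 16, blue, 3), (grey, ATL, 16, gold, 1), (grey, ATL, 16, gold, 25), (grey, ATL, 16, gold, 38), (grey, ATL, 16, green, 15), (grey, ATL, 16, grey, 16), (white, DC, 38, blue, 20), (white, DC, 38, gold, 11), (white, DC, 38, white, 38)}.
Apply σ_{pid < pid2}; surviving tuples: {(blue, ATL, 3, gold, 25), (blue, ATL, 3, gold, 38), (blue, ATL, 3, green, 15), (blue, ATL, 3, grey, 16), (blue, DC, 20, white, 38), (gold, ATL, 1, blue, 3), (gold, ATL, 1, gold, 25), (gold, ATL, 1, gold, 38), (gold, ATL, 1, green, 15), (gold, ATL, 1, grey, 16), (gold, ATL, 25, gold, 38), (gold, DC, 11, blue, 20), (gold, DC, 11, white, 38), (green, ATL, 15, gold, 25), (green, ATL, 15, gold, 38), (green, ATL, 15, grey, 16), (grey, ATL, 16, gold, 25), (grey, ATL, 16, gold, 38)}
Keep only column(s) color, color2 (6 duplicate(s) eliminated): {(blue, gold), (blue, green), (blue, grey), (blue, white), (gold, blue), (gold, gold), (gold, green), (gold, grey), (gold, white), (green, gold), (green, grey), (grey, gold)}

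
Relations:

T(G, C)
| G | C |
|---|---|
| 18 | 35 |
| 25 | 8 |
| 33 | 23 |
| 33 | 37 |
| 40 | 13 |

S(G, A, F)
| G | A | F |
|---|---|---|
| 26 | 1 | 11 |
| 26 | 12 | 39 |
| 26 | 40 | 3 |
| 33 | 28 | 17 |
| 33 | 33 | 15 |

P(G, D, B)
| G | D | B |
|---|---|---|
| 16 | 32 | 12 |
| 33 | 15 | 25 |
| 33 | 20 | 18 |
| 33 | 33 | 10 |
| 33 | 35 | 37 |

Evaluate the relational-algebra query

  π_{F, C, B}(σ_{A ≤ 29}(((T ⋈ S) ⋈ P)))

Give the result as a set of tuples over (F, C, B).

Joining T and S on G yields {(33, 23, 28, 17), (33, 23, 33, 15), (33, 37, 28, 17), (33, 37, 33, 15)}.
Joining (T ⋈ S) and P on G yields {(33, 23, 28, 17, 15, 25), (33, 23, 28, 17, 20, 18), (33, 23, 28, 17, 33, 10), (33, 23, 28, 17, 35, 37), (33, 23, 33, 15, 15, 25), (33, 23, 33, 15, 20, 18), (33, 23, 33, 15, 33, 10), (33, 23, 33, 15, 35, 37), (33, 37, 28, 17, 15, 25), (33, 37, 28, 17, 20, 18), (33, 37, 28, 17, 33, 10), (33, 37, 28, 17, 35, 37), (33, 37, 33, 15, 15, 25), (33, 37, 33, 15, 20, 18), (33, 37, 33, 15, 33, 10), (33, 37, 33, 15, 35, 37)}.
Selection A ≤ 29: {(33, 23, 28, 17, 15, 25), (33, 23, 28, 17, 20, 18), (33, 23, 28, 17, 33, 10), (33, 23, 28, 17, 35, 37), (33, 37, 28, 17, 15, 25), (33, 37, 28, 17, 20, 18), (33, 37, 28, 17, 33, 10), (33, 37, 28, 17, 35, 37)}
Keep only column(s) F, C, B: {(17, 23, 10), (17, 23, 18), (17, 23, 25), (17, 23, 37), (17, 37, 10), (17, 37, 18), (17, 37, 25), (17, 37, 37)}

{(17, 23, 10), (17, 23, 18), (17, 23, 25), (17, 23, 37), (17, 37, 10), (17, 37, 18), (17, 37, 25), (17, 37, 37)}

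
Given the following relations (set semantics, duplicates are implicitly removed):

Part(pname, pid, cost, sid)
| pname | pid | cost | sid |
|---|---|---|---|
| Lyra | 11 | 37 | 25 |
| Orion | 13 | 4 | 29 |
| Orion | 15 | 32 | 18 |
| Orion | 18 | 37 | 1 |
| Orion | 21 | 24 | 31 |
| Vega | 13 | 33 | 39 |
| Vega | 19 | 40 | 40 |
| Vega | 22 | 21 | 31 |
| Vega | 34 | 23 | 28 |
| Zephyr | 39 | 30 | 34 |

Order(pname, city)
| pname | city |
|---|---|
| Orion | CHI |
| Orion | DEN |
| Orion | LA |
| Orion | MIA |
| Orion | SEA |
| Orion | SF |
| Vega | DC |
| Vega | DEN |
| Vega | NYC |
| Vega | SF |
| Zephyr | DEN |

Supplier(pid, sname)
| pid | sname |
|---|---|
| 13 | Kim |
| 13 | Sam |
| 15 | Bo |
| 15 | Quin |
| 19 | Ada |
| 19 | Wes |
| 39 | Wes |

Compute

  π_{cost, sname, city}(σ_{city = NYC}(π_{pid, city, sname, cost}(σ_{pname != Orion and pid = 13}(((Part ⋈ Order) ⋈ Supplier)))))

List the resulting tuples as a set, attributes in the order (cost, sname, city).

{(33, Kim, NYC), (33, Sam, NYC)}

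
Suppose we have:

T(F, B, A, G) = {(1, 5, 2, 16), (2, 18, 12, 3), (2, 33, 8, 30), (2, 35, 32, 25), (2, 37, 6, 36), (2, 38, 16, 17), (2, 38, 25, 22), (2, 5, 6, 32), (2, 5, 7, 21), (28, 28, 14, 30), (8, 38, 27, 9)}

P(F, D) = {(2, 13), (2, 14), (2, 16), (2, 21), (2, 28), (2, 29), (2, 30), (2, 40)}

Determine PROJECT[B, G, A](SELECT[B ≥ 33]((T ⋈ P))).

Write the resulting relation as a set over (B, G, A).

Natural join on F: {(2, 18, 12, 3, 13), (2, 18, 12, 3, 14), (2, 18, 12, 3, 16), (2, 18, 12, 3, 21), (2, 18, 12, 3, 28), (2, 18, 12, 3, 29), (2, 18, 12, 3, 30), (2, 18, 12, 3, 40), (2, 33, 8, 30, 13), (2, 33, 8, 30, 14), (2, 33, 8, 30, 16), (2, 33, 8, 30, 21), (2, 33, 8, 30, 28), (2, 33, 8, 30, 29), (2, 33, 8, 30, 30), (2, 33, 8, 30, 40), (2, 35, 32, 25, 13), (2, 35, 32, 25, 14), (2, 35, 32, 25, 16), (2, 35, 32, 25, 21), (2, 35, 32, 25, 28), (2, 35, 32, 25, 29), (2, 35, 32, 25, 30), (2, 35, 32, 25, 40), (2, 37, 6, 36, 13), (2, 37, 6, 36, 14), (2, 37, 6, 36, 16), (2, 37, 6, 36, 21), (2, 37, 6, 36, 28), (2, 37, 6, 36, 29), (2, 37, 6, 36, 30), (2, 37, 6, 36, 40), (2, 38, 16, 17, 13), (2, 38, 16, 17, 14), (2, 38, 16, 17, 16), (2, 38, 16, 17, 21), (2, 38, 16, 17, 28), (2, 38, 16, 17, 29), (2, 38, 16, 17, 30), (2, 38, 16, 17, 40), (2, 38, 25, 22, 13), (2, 38, 25, 22, 14), (2, 38, 25, 22, 16), (2, 38, 25, 22, 21), (2, 38, 25, 22, 28), (2, 38, 25, 22, 29), (2, 38, 25, 22, 30), (2, 38, 25, 22, 40), (2, 5, 6, 32, 13), (2, 5, 6, 32, 14), (2, 5, 6, 32, 16), (2, 5, 6, 32, 21), (2, 5, 6, 32, 28), (2, 5, 6, 32, 29), (2, 5, 6, 32, 30), (2, 5, 6, 32, 40), (2, 5, 7, 21, 13), (2, 5, 7, 21, 14), (2, 5, 7, 21, 16), (2, 5, 7, 21, 21), (2, 5, 7, 21, 28), (2, 5, 7, 21, 29), (2, 5, 7, 21, 30), (2, 5, 7, 21, 40)}
Apply σ_{B ≥ 33}; surviving tuples: {(2, 33, 8, 30, 13), (2, 33, 8, 30, 14), (2, 33, 8, 30, 16), (2, 33, 8, 30, 21), (2, 33, 8, 30, 28), (2, 33, 8, 30, 29), (2, 33, 8, 30, 30), (2, 33, 8, 30, 40), (2, 35, 32, 25, 13), (2, 35, 32, 25, 14), (2, 35, 32, 25, 16), (2, 35, 32, 25, 21), (2, 35, 32, 25, 28), (2, 35, 32, 25, 29), (2, 35, 32, 25, 30), (2, 35, 32, 25, 40), (2, 37, 6, 36, 13), (2, 37, 6, 36, 14), (2, 37, 6, 36, 16), (2, 37, 6, 36, 21), (2, 37, 6, 36, 28), (2, 37, 6, 36, 29), (2, 37, 6, 36, 30), (2, 37, 6, 36, 40), (2, 38, 16, 17, 13), (2, 38, 16, 17, 14), (2, 38, 16, 17, 16), (2, 38, 16, 17, 21), (2, 38, 16, 17, 28), (2, 38, 16, 17, 29), (2, 38, 16, 17, 30), (2, 38, 16, 17, 40), (2, 38, 25, 22, 13), (2, 38, 25, 22, 14), (2, 38, 25, 22, 16), (2, 38, 25, 22, 21), (2, 38, 25, 22, 28), (2, 38, 25, 22, 29), (2, 38, 25, 22, 30), (2, 38, 25, 22, 40)}
Projecting to B, G, A (35 duplicate(s) eliminated): {(33, 30, 8), (35, 25, 32), (37, 36, 6), (38, 17, 16), (38, 22, 25)}

{(33, 30, 8), (35, 25, 32), (37, 36, 6), (38, 17, 16), (38, 22, 25)}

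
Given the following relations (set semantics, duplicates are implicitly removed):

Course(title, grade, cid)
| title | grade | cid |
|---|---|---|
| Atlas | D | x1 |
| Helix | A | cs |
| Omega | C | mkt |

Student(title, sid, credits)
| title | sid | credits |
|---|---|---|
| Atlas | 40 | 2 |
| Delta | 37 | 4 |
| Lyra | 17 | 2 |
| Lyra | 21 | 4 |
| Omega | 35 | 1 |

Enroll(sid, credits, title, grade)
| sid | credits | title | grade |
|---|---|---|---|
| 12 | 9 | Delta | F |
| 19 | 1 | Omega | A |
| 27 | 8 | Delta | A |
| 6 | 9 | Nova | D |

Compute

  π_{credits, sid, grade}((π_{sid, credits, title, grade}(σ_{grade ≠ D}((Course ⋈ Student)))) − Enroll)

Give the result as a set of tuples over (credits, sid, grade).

{(1, 35, C)}

Course ⋈ Student (natural join on title): {(Atlas, D, x1, 40, 2), (Omega, C, mkt, 35, 1)}
Selection grade ≠ D: {(Omega, C, mkt, 35, 1)}
Projecting to sid, credits, title, grade: {(35, 1, Omega, C)}
Difference: {(35, 1, Omega, C)} with {(12, 9, Delta, F), (19, 1, Omega, A), (27, 8, Delta, A), (6, 9, Nova, D)} → {(35, 1, Omega, C)}
Projecting to credits, sid, grade: {(1, 35, C)}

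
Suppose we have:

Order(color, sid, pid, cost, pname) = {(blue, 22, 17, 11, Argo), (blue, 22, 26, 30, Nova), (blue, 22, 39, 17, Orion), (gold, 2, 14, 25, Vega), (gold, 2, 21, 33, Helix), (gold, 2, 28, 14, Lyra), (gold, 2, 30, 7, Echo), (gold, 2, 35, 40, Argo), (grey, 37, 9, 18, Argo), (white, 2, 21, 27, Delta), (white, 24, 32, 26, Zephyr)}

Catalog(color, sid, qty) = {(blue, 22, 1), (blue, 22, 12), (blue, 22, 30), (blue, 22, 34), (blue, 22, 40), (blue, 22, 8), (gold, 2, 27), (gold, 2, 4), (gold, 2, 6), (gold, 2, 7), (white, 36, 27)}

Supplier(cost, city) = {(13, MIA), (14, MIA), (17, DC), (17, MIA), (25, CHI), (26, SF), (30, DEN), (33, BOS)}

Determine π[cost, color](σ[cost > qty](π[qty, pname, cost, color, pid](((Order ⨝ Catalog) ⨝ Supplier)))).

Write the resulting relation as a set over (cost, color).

{(14, gold), (17, blue), (25, gold), (30, blue), (33, gold)}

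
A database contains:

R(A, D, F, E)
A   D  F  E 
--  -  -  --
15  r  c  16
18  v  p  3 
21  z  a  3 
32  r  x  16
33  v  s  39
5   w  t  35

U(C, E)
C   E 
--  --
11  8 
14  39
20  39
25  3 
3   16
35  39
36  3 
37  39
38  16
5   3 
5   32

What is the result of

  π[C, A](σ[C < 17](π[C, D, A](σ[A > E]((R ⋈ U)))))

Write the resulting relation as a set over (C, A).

{(3, 32), (5, 18), (5, 21)}

Natural join on E: {(15, r, c, 16, 3), (15, r, c, 16, 38), (18, v, p, 3, 25), (18, v, p, 3, 36), (18, v, p, 3, 5), (21, z, a, 3, 25), (21, z, a, 3, 36), (21, z, a, 3, 5), (32, r, x, 16, 3), (32, r, x, 16, 38), (33, v, s, 39, 14), (33, v, s, 39, 20), (33, v, s, 39, 35), (33, v, s, 39, 37)}
Selection A > E: {(18, v, p, 3, 25), (18, v, p, 3, 36), (18, v, p, 3, 5), (21, z, a, 3, 25), (21, z, a, 3, 36), (21, z, a, 3, 5), (32, r, x, 16, 3), (32, r, x, 16, 38)}
π_{C, D, A} gives {(25, v, 18), (25, z, 21), (3, r, 32), (36, v, 18), (36, z, 21), (38, r, 32), (5, v, 18), (5, z, 21)}.
Selection C < 17: {(3, r, 32), (5, v, 18), (5, z, 21)}
π_{C, A} gives {(3, 32), (5, 18), (5, 21)}.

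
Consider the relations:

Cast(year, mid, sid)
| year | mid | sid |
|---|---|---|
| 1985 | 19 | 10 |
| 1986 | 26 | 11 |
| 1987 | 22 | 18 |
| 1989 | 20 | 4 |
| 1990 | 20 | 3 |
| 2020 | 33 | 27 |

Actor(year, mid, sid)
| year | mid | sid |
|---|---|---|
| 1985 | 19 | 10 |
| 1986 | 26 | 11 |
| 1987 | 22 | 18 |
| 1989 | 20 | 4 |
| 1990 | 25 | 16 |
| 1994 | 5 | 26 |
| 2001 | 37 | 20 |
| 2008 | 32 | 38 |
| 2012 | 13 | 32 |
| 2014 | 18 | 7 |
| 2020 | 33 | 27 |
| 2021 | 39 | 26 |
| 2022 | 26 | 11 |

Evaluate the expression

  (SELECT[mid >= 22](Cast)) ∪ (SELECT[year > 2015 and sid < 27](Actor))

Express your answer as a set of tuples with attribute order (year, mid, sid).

Filtering on mid >= 22 leaves {(1986, 26, 11), (1987, 22, 18), (2020, 33, 27)}.
Filtering on year > 2015 and sid < 27 leaves {(2021, 39, 26), (2022, 26, 11)}.
Union: {(1986, 26, 11), (1987, 22, 18), (2020, 33, 27)} with {(2021, 39, 26), (2022, 26, 11)} → {(1986, 26, 11), (1987, 22, 18), (2020, 33, 27), (2021, 39, 26), (2022, 26, 11)}

{(1986, 26, 11), (1987, 22, 18), (2020, 33, 27), (2021, 39, 26), (2022, 26, 11)}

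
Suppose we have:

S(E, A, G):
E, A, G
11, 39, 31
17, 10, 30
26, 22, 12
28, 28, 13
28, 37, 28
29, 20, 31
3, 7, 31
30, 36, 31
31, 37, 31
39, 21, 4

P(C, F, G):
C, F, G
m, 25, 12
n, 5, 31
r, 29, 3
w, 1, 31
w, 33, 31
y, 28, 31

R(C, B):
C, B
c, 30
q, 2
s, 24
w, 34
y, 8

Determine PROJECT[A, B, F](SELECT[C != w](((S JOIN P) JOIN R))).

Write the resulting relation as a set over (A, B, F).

{(20, 8, 28), (36, 8, 28), (37, 8, 28), (39, 8, 28), (7, 8, 28)}

Natural join on G: {(11, 39, 31, n, 5), (11, 39, 31, w, 1), (11, 39, 31, w, 33), (11, 39, 31, y, 28), (26, 22, 12, m, 25), (29, 20, 31, n, 5), (29, 20, 31, w, 1), (29, 20, 31, w, 33), (29, 20, 31, y, 28), (3, 7, 31, n, 5), (3, 7, 31, w, 1), (3, 7, 31, w, 33), (3, 7, 31, y, 28), (30, 36, 31, n, 5), (30, 36, 31, w, 1), (30, 36, 31, w, 33), (30, 36, 31, y, 28), (31, 37, 31, n, 5), (31, 37, 31, w, 1), (31, 37, 31, w, 33), (31, 37, 31, y, 28)}
Natural join on C: {(11, 39, 31, w, 1, 34), (11, 39, 31, w, 33, 34), (11, 39, 31, y, 28, 8), (29, 20, 31, w, 1, 34), (29, 20, 31, w, 33, 34), (29, 20, 31, y, 28, 8), (3, 7, 31, w, 1, 34), (3, 7, 31, w, 33, 34), (3, 7, 31, y, 28, 8), (30, 36, 31, w, 1, 34), (30, 36, 31, w, 33, 34), (30, 36, 31, y, 28, 8), (31, 37, 31, w, 1, 34), (31, 37, 31, w, 33, 34), (31, 37, 31, y, 28, 8)}
Apply σ_{C != w}; surviving tuples: {(11, 39, 31, y, 28, 8), (29, 20, 31, y, 28, 8), (3, 7, 31, y, 28, 8), (30, 36, 31, y, 28, 8), (31, 37, 31, y, 28, 8)}
Keep only column(s) A, B, F: {(20, 8, 28), (36, 8, 28), (37, 8, 28), (39, 8, 28), (7, 8, 28)}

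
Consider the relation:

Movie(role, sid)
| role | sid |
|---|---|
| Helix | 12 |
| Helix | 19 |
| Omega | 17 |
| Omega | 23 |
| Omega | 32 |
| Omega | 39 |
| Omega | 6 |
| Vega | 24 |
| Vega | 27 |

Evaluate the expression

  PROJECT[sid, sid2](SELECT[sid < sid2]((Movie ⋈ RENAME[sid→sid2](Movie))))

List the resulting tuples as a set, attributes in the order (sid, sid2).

ρ[sid→sid2]: schema becomes (role, sid2); tuples unchanged.
Natural join on role: {(Helix, 12, 12), (Helix, 12, 19), (Helix, 19, 12), (Helix, 19, 19), (Omega, 17, 17), (Omega, 17, 23), (Omega, 17, 32), (Omega, 17, 39), (Omega, 17, 6), (Omega, 23, 17), (Omega, 23, 23), (Omega, 23, 32), (Omega, 23, 39), (Omega, 23, 6), (Omega, 32, 17), (Omega, 32, 23), (Omega, 32, 32), (Omega, 32, 39), (Omega, 32, 6), (Omega, 39, 17), (Omega, 39, 23), (Omega, 39, 32), (Omega, 39, 39), (Omega, 39, 6), (Omega, 6, 17), (Omega, 6, 23), (Omega, 6, 32), (Omega, 6, 39), (Omega, 6, 6), (Vega, 24, 24), (Vega, 24, 27), (Vega, 27, 24), (Vega, 27, 27)}
σ[sid < sid2]: keep tuples satisfying sid < sid2 → {(Helix, 12, 19), (Omega, 17, 23), (Omega, 17, 32), (Omega, 17, 39), (Omega, 23, 32), (Omega, 23, 39), (Omega, 32, 39), (Omega, 6, 17), (Omega, 6, 23), (Omega, 6, 32), (Omega, 6, 39), (Vega, 24, 27)}
Projecting to sid, sid2: {(12, 19), (17, 23), (17, 32), (17, 39), (23, 32), (23, 39), (24, 27), (32, 39), (6, 17), (6, 23), (6, 32), (6, 39)}

{(12, 19), (17, 23), (17, 32), (17, 39), (23, 32), (23, 39), (24, 27), (32, 39), (6, 17), (6, 23), (6, 32), (6, 39)}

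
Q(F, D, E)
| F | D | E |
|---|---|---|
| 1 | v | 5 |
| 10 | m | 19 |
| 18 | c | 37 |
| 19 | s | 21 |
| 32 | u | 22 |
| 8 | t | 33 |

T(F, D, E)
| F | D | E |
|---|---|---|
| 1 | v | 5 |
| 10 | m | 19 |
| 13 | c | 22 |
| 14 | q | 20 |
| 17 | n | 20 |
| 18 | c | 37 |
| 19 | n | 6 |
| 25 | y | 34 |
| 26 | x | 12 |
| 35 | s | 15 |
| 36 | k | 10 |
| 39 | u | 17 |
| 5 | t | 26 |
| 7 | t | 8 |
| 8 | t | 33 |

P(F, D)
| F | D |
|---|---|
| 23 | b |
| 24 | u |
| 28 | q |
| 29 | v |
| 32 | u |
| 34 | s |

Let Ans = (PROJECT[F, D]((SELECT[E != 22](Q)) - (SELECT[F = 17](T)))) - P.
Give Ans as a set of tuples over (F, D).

{(1, v), (10, m), (18, c), (19, s), (8, t)}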